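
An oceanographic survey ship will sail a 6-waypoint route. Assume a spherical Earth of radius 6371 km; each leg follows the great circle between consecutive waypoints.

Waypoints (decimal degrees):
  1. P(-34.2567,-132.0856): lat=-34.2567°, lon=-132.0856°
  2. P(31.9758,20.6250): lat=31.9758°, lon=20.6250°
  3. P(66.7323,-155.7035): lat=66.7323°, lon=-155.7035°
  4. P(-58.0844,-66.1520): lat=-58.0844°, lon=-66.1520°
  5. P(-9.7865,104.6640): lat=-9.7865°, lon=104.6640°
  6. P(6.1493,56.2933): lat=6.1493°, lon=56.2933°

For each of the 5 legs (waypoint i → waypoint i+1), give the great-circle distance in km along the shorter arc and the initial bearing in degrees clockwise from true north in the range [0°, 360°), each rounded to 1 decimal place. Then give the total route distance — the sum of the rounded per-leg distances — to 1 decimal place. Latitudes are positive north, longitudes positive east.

Leg 1: φ1=-0.5978922, φ2=0.5580830, Δφ=1.1559752, Δλ=2.6653028 rad; a=sin²(Δφ/2)+cosφ1·cosφ2·sin²(Δλ/2)=0.9605874247; c=2·atan2(√a, √(1-a))=2.741885128; dist=6371·c=17468.550 ≈ 17468.6 km; running total=17468.6 km
Leg 1 bearing: y=sinΔλ·cosφ2=0.38892004, x=cosφ1·sinφ2-sinφ1·cosφ2·cosΔλ=0.01334534; θ=atan2(y, x)=88.0347° ≈ 88.0°
Leg 2: φ1=0.5580830, φ2=1.1646984, Δφ=0.6066154, Δλ=-3.0775129 rad; a=sin²(Δφ/2)+cosφ1·cosφ2·sin²(Δλ/2)=0.4239558469; c=2·atan2(√a, √(1-a))=1.418115510; dist=6371·c=9034.814 ≈ 9034.8 km; running total=26503.4 km
Leg 2 bearing: y=sinΔλ·cosφ2=-0.02529596, x=cosφ1·sinφ2-sinφ1·cosφ2·cosΔλ=0.98804315; θ=atan2(y, x)=-1.4666° <0 so +360° → 358.5334° ≈ 358.5°
Leg 3: φ1=1.1646984, φ2=-1.0137640, Δφ=-2.1784624, Δλ=1.5629685 rad; a=sin²(Δφ/2)+cosφ1·cosφ2·sin²(Δλ/2)=0.8890786094; c=2·atan2(√a, √(1-a))=2.462522747; dist=6371·c=15688.732 ≈ 15688.7 km; running total=42192.1 km
Leg 3 bearing: y=sinΔλ·cosφ2=0.52865327, x=cosφ1·sinφ2-sinφ1·cosφ2·cosΔλ=-0.33911217; θ=atan2(y, x)=122.6787° ≈ 122.7°
Leg 4: φ1=-1.0137640, φ2=-0.1708066, Δφ=0.8429574, Δλ=2.9813016 rad; a=sin²(Δφ/2)+cosφ1·cosφ2·sin²(Δλ/2)=0.6850081648; c=2·atan2(√a, √(1-a))=1.949822925; dist=6371·c=12422.322 ≈ 12422.3 km; running total=54614.4 km
Leg 4 bearing: y=sinΔλ·cosφ2=0.15728294, x=cosφ1·sinφ2-sinφ1·cosφ2·cosΔλ=-0.91561454; θ=atan2(y, x)=170.2529° ≈ 170.3°
Leg 5: φ1=-0.1708066, φ2=0.1073255, Δφ=0.2781322, Δλ=-0.8442280 rad; a=sin²(Δφ/2)+cosφ1·cosφ2·sin²(Δλ/2)=0.1836665578; c=2·atan2(√a, √(1-a))=0.885804239; dist=6371·c=5643.459 ≈ 5643.5 km; running total=60257.9 km
Leg 5 bearing: y=sinΔλ·cosφ2=-0.74315770, x=cosφ1·sinφ2-sinφ1·cosφ2·cosΔλ=0.21782847; θ=atan2(y, x)=-73.6635° <0 so +360° → 286.3365° ≈ 286.3°

Leg 1: dist=17468.6 km, bearing=88.0°
Leg 2: dist=9034.8 km, bearing=358.5°
Leg 3: dist=15688.7 km, bearing=122.7°
Leg 4: dist=12422.3 km, bearing=170.3°
Leg 5: dist=5643.5 km, bearing=286.3°
Total: 60257.9 km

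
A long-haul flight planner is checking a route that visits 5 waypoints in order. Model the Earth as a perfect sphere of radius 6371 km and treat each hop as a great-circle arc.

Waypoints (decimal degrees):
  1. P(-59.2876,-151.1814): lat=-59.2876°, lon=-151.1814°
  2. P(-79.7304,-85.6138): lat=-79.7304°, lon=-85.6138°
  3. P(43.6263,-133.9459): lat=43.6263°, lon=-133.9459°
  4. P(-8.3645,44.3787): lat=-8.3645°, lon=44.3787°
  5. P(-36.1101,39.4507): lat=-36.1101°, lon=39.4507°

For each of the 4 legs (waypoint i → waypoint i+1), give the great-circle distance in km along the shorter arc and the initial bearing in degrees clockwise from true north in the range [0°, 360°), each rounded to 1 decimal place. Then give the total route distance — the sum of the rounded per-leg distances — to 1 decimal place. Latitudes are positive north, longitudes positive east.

Leg 1: φ1=-1.0347638, φ2=-1.3915580, Δφ=-0.3567942, Δλ=1.1443705 rad; a=sin²(Δφ/2)+cosφ1·cosφ2·sin²(Δλ/2)=0.0581851420; c=2·atan2(√a, √(1-a))=0.487237240; dist=6371·c=3104.188 ≈ 3104.2 km; running total=3104.2 km
Leg 1 bearing: y=sinΔλ·cosφ2=0.16231516, x=cosφ1·sinφ2-sinφ1·cosφ2·cosΔλ=-0.43914954; θ=atan2(y, x)=159.7151° ≈ 159.7°
Leg 2: φ1=-1.3915580, φ2=0.7614226, Δφ=2.1529806, Δλ=-0.8435543 rad; a=sin²(Δφ/2)+cosφ1·cosφ2·sin²(Δλ/2)=0.7965526789; c=2·atan2(√a, √(1-a))=2.205706702; dist=6371·c=14052.557 ≈ 14052.6 km; running total=17156.8 km
Leg 2 bearing: y=sinΔλ·cosφ2=-0.54072765, x=cosφ1·sinφ2-sinφ1·cosφ2·cosΔλ=0.59652296; θ=atan2(y, x)=-42.1912° <0 so +360° → 317.8088° ≈ 317.8°
Leg 3: φ1=0.7614226, φ2=-0.1459881, Δφ=-0.9074106, Δλ=3.1123514 rad; a=sin²(Δφ/2)+cosφ1·cosφ2·sin²(Δλ/2)=0.9081082614; c=2·atan2(√a, √(1-a))=2.525628036; dist=6371·c=16090.776 ≈ 16090.8 km; running total=33247.6 km
Leg 3 bearing: y=sinΔλ·cosφ2=0.02892607, x=cosφ1·sinφ2-sinφ1·cosφ2·cosΔλ=0.57702155; θ=atan2(y, x)=2.8698° ≈ 2.9°
Leg 4: φ1=-0.1459881, φ2=-0.6302401, Δφ=-0.4842521, Δλ=-0.0860098 rad; a=sin²(Δφ/2)+cosφ1·cosφ2·sin²(Δλ/2)=0.0589656223; c=2·atan2(√a, √(1-a))=0.490560879; dist=6371·c=3125.363 ≈ 3125.4 km; running total=36373.0 km
Leg 4 bearing: y=sinΔλ·cosφ2=-0.06940049, x=cosφ1·sinφ2-sinφ1·cosφ2·cosΔλ=-0.46598099; θ=atan2(y, x)=-171.5290° <0 so +360° → 188.4710° ≈ 188.5°

Leg 1: dist=3104.2 km, bearing=159.7°
Leg 2: dist=14052.6 km, bearing=317.8°
Leg 3: dist=16090.8 km, bearing=2.9°
Leg 4: dist=3125.4 km, bearing=188.5°
Total: 36373.0 km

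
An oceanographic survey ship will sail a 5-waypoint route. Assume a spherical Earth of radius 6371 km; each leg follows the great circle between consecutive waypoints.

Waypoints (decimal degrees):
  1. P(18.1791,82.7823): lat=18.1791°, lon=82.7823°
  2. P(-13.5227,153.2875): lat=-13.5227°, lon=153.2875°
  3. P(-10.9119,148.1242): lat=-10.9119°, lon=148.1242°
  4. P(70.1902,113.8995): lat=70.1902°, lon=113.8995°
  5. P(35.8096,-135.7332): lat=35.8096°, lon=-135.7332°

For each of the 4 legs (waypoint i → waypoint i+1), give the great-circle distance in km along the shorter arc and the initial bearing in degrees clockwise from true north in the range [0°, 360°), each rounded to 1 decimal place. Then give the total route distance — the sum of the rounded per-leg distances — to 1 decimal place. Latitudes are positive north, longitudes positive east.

Leg 1: φ1=0.3172852, φ2=-0.2360156, Δφ=-0.5533008, Δλ=1.2305479 rad; a=sin²(Δφ/2)+cosφ1·cosφ2·sin²(Δλ/2)=0.3823391803; c=2·atan2(√a, √(1-a))=1.333246839; dist=6371·c=8494.116 ≈ 8494.1 km; running total=8494.1 km
Leg 1 bearing: y=sinΔλ·cosφ2=0.91653843, x=cosφ1·sinφ2-sinφ1·cosφ2·cosΔλ=-0.32338991; θ=atan2(y, x)=109.4348° ≈ 109.4°
Leg 2: φ1=-0.2360156, φ2=-0.1904486, Δφ=0.0455671, Δλ=-0.0901166 rad; a=sin²(Δφ/2)+cosφ1·cosφ2·sin²(Δλ/2)=0.0024559634; c=2·atan2(√a, √(1-a))=0.099155970; dist=6371·c=631.723 ≈ 631.7 km; running total=9125.8 km
Leg 2 bearing: y=sinΔλ·cosφ2=-0.08836751, x=cosφ1·sinφ2-sinφ1·cosφ2·cosΔλ=0.04461962; θ=atan2(y, x)=-63.2093° <0 so +360° → 296.7907° ≈ 296.8°
Leg 3: φ1=-0.1904486, φ2=1.2250501, Δφ=1.4154987, Δλ=-0.5973337 rad; a=sin²(Δφ/2)+cosφ1·cosφ2·sin²(Δλ/2)=0.4514745582; c=2·atan2(√a, √(1-a))=1.473592442; dist=6371·c=9388.257 ≈ 9388.3 km; running total=18514.1 km
Leg 3 bearing: y=sinΔλ·cosφ2=-0.19061023, x=cosφ1·sinφ2-sinφ1·cosφ2·cosΔλ=0.97685663; θ=atan2(y, x)=-11.0412° <0 so +360° → 348.9588° ≈ 349.0°
Leg 4: φ1=1.2250501, φ2=0.6249954, Δφ=-0.6000547, Δλ=-4.3569125 rad; a=sin²(Δφ/2)+cosφ1·cosφ2·sin²(Δλ/2)=0.2725917614; c=2·atan2(√a, √(1-a))=1.098630193; dist=6371·c=6999.373 ≈ 6999.4 km; running total=25513.5 km
Leg 4 bearing: y=sinΔλ·cosφ2=0.76026484, x=cosφ1·sinφ2-sinφ1·cosφ2·cosΔλ=0.46383115; θ=atan2(y, x)=58.6130° ≈ 58.6°

Leg 1: dist=8494.1 km, bearing=109.4°
Leg 2: dist=631.7 km, bearing=296.8°
Leg 3: dist=9388.3 km, bearing=349.0°
Leg 4: dist=6999.4 km, bearing=58.6°
Total: 25513.5 km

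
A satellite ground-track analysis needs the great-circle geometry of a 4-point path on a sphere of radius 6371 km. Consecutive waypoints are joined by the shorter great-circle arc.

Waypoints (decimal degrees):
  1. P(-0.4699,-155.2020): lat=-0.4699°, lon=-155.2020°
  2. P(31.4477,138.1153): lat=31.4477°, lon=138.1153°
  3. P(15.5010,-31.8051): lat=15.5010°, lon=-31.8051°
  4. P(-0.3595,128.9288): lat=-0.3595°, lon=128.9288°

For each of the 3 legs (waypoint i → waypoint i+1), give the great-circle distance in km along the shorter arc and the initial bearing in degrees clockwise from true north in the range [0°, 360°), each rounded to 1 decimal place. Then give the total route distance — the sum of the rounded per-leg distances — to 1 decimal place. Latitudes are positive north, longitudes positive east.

Leg 1: dist=7842.0 km, bearing=303.8°
Leg 2: dist=14684.9 km, bearing=346.9°
Leg 3: dist=17311.7 km, bearing=53.3°
Total: 39838.6 km

Leg 1: φ1=-0.0082013, φ2=0.5488659, Δφ=0.5570672, Δλ=5.1193526 rad; a=sin²(Δφ/2)+cosφ1·cosφ2·sin²(Δλ/2)=0.3333035150; c=2·atan2(√a, √(1-a))=1.230896162; dist=6371·c=7842.039 ≈ 7842.0 km; running total=7842.0 km
Leg 1 bearing: y=sinΔλ·cosφ2=-0.78344007, x=cosφ1·sinφ2-sinφ1·cosφ2·cosΔλ=0.52447192; θ=atan2(y, x)=-56.1998° <0 so +360° → 303.8002° ≈ 303.8°
Leg 2: φ1=0.5488659, φ2=0.2705435, Δφ=-0.2783224, Δλ=-2.9656704 rad; a=sin²(Δφ/2)+cosφ1·cosφ2·sin²(Δλ/2)=0.8349822389; c=2·atan2(√a, √(1-a))=2.304957265; dist=6371·c=14684.883 ≈ 14684.9 km; running total=22526.9 km
Leg 2 bearing: y=sinΔλ·cosφ2=-0.16865011, x=cosφ1·sinφ2-sinφ1·cosφ2·cosΔλ=0.72298322; θ=atan2(y, x)=-13.1306° <0 so +360° → 346.8694° ≈ 346.9°
Leg 3: φ1=0.2705435, φ2=-0.0062745, Δφ=-0.2768179, Δλ=2.8053358 rad; a=sin²(Δφ/2)+cosφ1·cosφ2·sin²(Δλ/2)=0.9556590916; c=2·atan2(√a, √(1-a))=2.717270911; dist=6371·c=17311.733 ≈ 17311.7 km; running total=39838.6 km
Leg 3 bearing: y=sinΔλ·cosφ2=0.32994942, x=cosφ1·sinφ2-sinφ1·cosφ2·cosΔλ=0.24623677; θ=atan2(y, x)=53.2665° ≈ 53.3°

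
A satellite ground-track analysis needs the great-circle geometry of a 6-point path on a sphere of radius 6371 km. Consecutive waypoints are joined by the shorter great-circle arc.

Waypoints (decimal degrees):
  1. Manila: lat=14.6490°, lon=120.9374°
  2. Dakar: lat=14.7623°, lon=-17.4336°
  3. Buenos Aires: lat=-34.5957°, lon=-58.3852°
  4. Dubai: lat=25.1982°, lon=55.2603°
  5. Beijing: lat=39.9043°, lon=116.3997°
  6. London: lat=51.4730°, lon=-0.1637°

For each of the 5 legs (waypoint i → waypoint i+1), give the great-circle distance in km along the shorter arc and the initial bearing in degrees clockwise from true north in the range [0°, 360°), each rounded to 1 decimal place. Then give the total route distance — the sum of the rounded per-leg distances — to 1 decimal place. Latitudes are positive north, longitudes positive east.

Leg 1: dist=14389.6 km, bearing=303.8°
Leg 2: dist=6987.2 km, bearing=217.3°
Leg 3: dist=13645.4 km, bearing=80.1°
Leg 4: dist=5842.6 km, bearing=57.8°
Leg 5: dist=8145.1 km, bearing=324.4°
Total: 49009.9 km

Leg 1: φ1=0.2556733, φ2=0.2576507, Δφ=0.0019775, Δλ=-2.4150295 rad; a=sin²(Δφ/2)+cosφ1·cosφ2·sin²(Δλ/2)=0.8174265545; c=2·atan2(√a, √(1-a))=2.258614714; dist=6371·c=14389.634 ≈ 14389.6 km; running total=14389.6 km
Leg 1 bearing: y=sinΔλ·cosφ2=-0.64237676, x=cosφ1·sinφ2-sinφ1·cosφ2·cosΔλ=0.42931763; θ=atan2(y, x)=-56.2441° <0 so +360° → 303.7559° ≈ 303.8°
Leg 2: φ1=0.2576507, φ2=-0.6038089, Δφ=-0.8614596, Δλ=-0.7147403 rad; a=sin²(Δφ/2)+cosφ1·cosφ2·sin²(Δλ/2)=0.2717406565; c=2·atan2(√a, √(1-a))=1.096717920; dist=6371·c=6987.190 ≈ 6987.2 km; running total=21376.8 km
Leg 2 bearing: y=sinΔλ·cosφ2=-0.53952901, x=cosφ1·sinφ2-sinφ1·cosφ2·cosΔλ=-0.70745964; θ=atan2(y, x)=-142.6698° <0 so +360° → 217.3302° ≈ 217.3°
Leg 3: φ1=-0.6038089, φ2=0.4397916, Δφ=1.0436004, Δλ=1.9834882 rad; a=sin²(Δφ/2)+cosφ1·cosφ2·sin²(Δλ/2)=0.7702369118; c=2·atan2(√a, √(1-a))=2.141796498; dist=6371·c=13645.385 ≈ 13645.4 km; running total=35022.2 km
Leg 3 bearing: y=sinΔλ·cosφ2=0.82887411, x=cosφ1·sinφ2-sinφ1·cosφ2·cosΔλ=0.14441522; θ=atan2(y, x)=80.1165° ≈ 80.1°
Leg 4: φ1=0.4397916, φ2=0.6964614, Δφ=0.2566699, Δλ=1.0670838 rad; a=sin²(Δφ/2)+cosφ1·cosφ2·sin²(Δλ/2)=0.1959202356; c=2·atan2(√a, √(1-a))=0.917056315; dist=6371·c=5842.566 ≈ 5842.6 km; running total=40864.8 km
Leg 4 bearing: y=sinΔλ·cosφ2=0.67183851, x=cosφ1·sinφ2-sinφ1·cosφ2·cosΔλ=0.42281793; θ=atan2(y, x)=57.8160° ≈ 57.8°
Leg 5: φ1=0.6964614, φ2=0.8983733, Δφ=0.2019119, Δλ=-2.0344151 rad; a=sin²(Δφ/2)+cosφ1·cosφ2·sin²(Δλ/2)=0.3559083671; c=2·atan2(√a, √(1-a))=1.278467256; dist=6371·c=8145.115 ≈ 8145.1 km; running total=49009.9 km
Leg 5 bearing: y=sinΔλ·cosφ2=-0.55713184, x=cosφ1·sinφ2-sinφ1·cosφ2·cosΔλ=0.77881610; θ=atan2(y, x)=-35.5783° <0 so +360° → 324.4217° ≈ 324.4°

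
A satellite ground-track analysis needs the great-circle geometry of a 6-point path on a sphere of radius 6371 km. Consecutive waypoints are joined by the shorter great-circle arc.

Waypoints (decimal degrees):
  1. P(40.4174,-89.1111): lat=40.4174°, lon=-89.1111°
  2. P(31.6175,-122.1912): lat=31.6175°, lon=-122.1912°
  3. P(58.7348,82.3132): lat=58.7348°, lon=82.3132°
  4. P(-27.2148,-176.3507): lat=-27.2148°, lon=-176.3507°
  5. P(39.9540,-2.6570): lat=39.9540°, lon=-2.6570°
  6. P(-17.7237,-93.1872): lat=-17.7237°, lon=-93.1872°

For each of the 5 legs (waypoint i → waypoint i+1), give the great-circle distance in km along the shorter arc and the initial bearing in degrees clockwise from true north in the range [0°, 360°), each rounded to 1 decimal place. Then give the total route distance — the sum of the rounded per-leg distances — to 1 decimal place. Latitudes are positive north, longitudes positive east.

Leg 1: dist=3110.9 km, bearing=262.2°
Leg 2: dist=9714.7 km, bearing=347.6°
Leg 3: dist=13209.1 km, bearing=95.8°
Leg 4: dist=18483.9 km, bearing=20.7°
Leg 5: dist=11305.0 km, bearing=256.6°
Total: 55823.6 km

Leg 1: φ1=0.7054167, φ2=0.5518295, Δφ=-0.1535872, Δλ=-0.5773567 rad; a=sin²(Δφ/2)+cosφ1·cosφ2·sin²(Δλ/2)=0.0584303736; c=2·atan2(√a, √(1-a))=0.488283788; dist=6371·c=3110.856 ≈ 3110.9 km; running total=3110.9 km
Leg 1 bearing: y=sinΔλ·cosφ2=-0.46479453, x=cosφ1·sinφ2-sinφ1·cosφ2·cosΔλ=-0.06349098; θ=atan2(y, x)=-97.7785° <0 so +360° → 262.2215° ≈ 262.2°
Leg 2: φ1=0.5518295, φ2=1.0251156, Δφ=0.4732862, Δλ=3.5692751 rad; a=sin²(Δφ/2)+cosφ1·cosφ2·sin²(Δλ/2)=0.4770216801; c=2·atan2(√a, √(1-a))=1.524823495; dist=6371·c=9714.650 ≈ 9714.7 km; running total=12825.6 km
Leg 2 bearing: y=sinΔλ·cosφ2=-0.21526208, x=cosφ1·sinφ2-sinφ1·cosφ2·cosΔλ=0.97547436; θ=atan2(y, x)=-12.4443° <0 so +360° → 347.5557° ≈ 347.6°
Leg 3: φ1=1.0251156, φ2=-0.4749879, Δφ=-1.5001035, Δλ=-4.5145367 rad; a=sin²(Δφ/2)+cosφ1·cosφ2·sin²(Δλ/2)=0.7408175817; c=2·atan2(√a, √(1-a))=2.073315918; dist=6371·c=13209.096 ≈ 13209.1 km; running total=26034.7 km
Leg 3 bearing: y=sinΔλ·cosφ2=0.87194896, x=cosφ1·sinφ2-sinφ1·cosφ2·cosΔλ=-0.08793513; θ=atan2(y, x)=95.7587° ≈ 95.8°
Leg 4: φ1=-0.4749879, φ2=0.6973288, Δφ=1.1723167, Δλ=3.0315270 rad; a=sin²(Δφ/2)+cosφ1·cosφ2·sin²(Δλ/2)=0.9856294266; c=2·atan2(√a, √(1-a))=2.901260020; dist=6371·c=18483.928 ≈ 18483.9 km; running total=44518.6 km
Leg 4 bearing: y=sinΔλ·cosφ2=0.08420174, x=cosφ1·sinφ2-sinφ1·cosφ2·cosΔλ=0.22263492; θ=atan2(y, x)=20.7169° ≈ 20.7°
Leg 5: φ1=0.6973288, φ2=-0.3093369, Δφ=-1.0066658, Δλ=-1.5800501 rad; a=sin²(Δφ/2)+cosφ1·cosφ2·sin²(Δλ/2)=0.6011257165; c=2·atan2(√a, √(1-a))=1.774452648; dist=6371·c=11305.038 ≈ 11305.0 km; running total=55823.6 km
Leg 5 bearing: y=sinΔλ·cosφ2=-0.95249486, x=cosφ1·sinφ2-sinφ1·cosφ2·cosΔλ=-0.22770136; θ=atan2(y, x)=-103.4447° <0 so +360° → 256.5553° ≈ 256.6°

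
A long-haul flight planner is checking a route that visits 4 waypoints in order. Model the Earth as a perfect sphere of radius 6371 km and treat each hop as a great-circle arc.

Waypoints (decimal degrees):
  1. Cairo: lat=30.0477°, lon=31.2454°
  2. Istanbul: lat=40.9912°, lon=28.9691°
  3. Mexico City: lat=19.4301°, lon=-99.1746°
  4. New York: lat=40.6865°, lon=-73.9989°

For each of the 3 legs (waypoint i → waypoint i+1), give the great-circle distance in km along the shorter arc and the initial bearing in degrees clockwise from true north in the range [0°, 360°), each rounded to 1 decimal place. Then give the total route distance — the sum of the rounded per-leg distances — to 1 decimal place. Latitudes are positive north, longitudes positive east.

Leg 1: dist=1234.0 km, bearing=351.0°
Leg 2: dist=11430.2 km, bearing=310.5°
Leg 3: dist=3361.1 km, bearing=39.8°
Total: 16025.3 km

Leg 1: φ1=0.5244313, φ2=0.7154314, Δφ=0.1910001, Δλ=-0.0397289 rad; a=sin²(Δφ/2)+cosφ1·cosφ2·sin²(Δλ/2)=0.0093503516; c=2·atan2(√a, √(1-a))=0.193697092; dist=6371·c=1234.044 ≈ 1234.0 km; running total=1234.0 km
Leg 1 bearing: y=sinΔλ·cosφ2=-0.02997992, x=cosφ1·sinφ2-sinφ1·cosφ2·cosΔλ=0.19013915; θ=atan2(y, x)=-8.9603° <0 so +360° → 351.0397° ≈ 351.0°
Leg 2: φ1=0.7154314, φ2=0.3391192, Δφ=-0.3763122, Δλ=-2.2365295 rad; a=sin²(Δφ/2)+cosφ1·cosφ2·sin²(Δλ/2)=0.6107216305; c=2·atan2(√a, √(1-a))=1.794090554; dist=6371·c=11430.151 ≈ 11430.2 km; running total=12664.2 km
Leg 2 bearing: y=sinΔλ·cosφ2=-0.74167349, x=cosφ1·sinφ2-sinφ1·cosφ2·cosΔλ=0.63315347; θ=atan2(y, x)=-49.5132° <0 so +360° → 310.4868° ≈ 310.5°
Leg 3: φ1=0.3391192, φ2=0.7101134, Δφ=0.3709942, Δλ=0.4393989 rad; a=sin²(Δφ/2)+cosφ1·cosφ2·sin²(Δλ/2)=0.0679809544; c=2·atan2(√a, √(1-a))=0.527559823; dist=6371·c=3361.084 ≈ 3361.1 km; running total=16025.3 km
Leg 3 bearing: y=sinΔλ·cosφ2=0.32257229, x=cosφ1·sinφ2-sinφ1·cosφ2·cosΔλ=0.38650394; θ=atan2(y, x)=39.8480° ≈ 39.8°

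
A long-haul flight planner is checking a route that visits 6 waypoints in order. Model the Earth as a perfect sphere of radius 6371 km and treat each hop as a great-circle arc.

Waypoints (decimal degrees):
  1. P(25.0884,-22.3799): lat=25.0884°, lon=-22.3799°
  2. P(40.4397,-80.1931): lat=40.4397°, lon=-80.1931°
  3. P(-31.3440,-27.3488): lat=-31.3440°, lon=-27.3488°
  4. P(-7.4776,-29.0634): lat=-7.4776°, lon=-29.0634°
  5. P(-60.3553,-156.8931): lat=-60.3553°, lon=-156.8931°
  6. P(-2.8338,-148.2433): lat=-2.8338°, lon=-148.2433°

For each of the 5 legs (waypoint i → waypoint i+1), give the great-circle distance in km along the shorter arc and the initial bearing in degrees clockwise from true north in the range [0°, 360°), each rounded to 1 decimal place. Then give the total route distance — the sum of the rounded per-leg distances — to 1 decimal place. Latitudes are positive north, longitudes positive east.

Leg 1: dist=5564.6 km, bearing=302.8°
Leg 2: dist=9655.8 km, bearing=137.0°
Leg 3: dist=2659.8 km, bearing=355.8°
Leg 4: dist=11210.3 km, bearing=203.4°
Leg 5: dist=6438.4 km, bearing=10.2°
Total: 35528.9 km

Leg 1: φ1=0.4378752, φ2=0.7058059, Δφ=0.2679307, Δλ=-1.0090307 rad; a=sin²(Δφ/2)+cosφ1·cosφ2·sin²(Δλ/2)=0.1788972242; c=2·atan2(√a, √(1-a))=0.873424207; dist=6371·c=5564.586 ≈ 5564.6 km; running total=5564.6 km
Leg 1 bearing: y=sinΔλ·cosφ2=-0.64412177, x=cosφ1·sinφ2-sinφ1·cosφ2·cosΔλ=0.41554684; θ=atan2(y, x)=-57.1724° <0 so +360° → 302.8276° ≈ 302.8°
Leg 2: φ1=0.7058059, φ2=-0.5470560, Δφ=-1.2528619, Δλ=0.9223070 rad; a=sin²(Δφ/2)+cosφ1·cosφ2·sin²(Δλ/2)=0.4724059732; c=2·atan2(√a, √(1-a))=1.515580220; dist=6371·c=9655.762 ≈ 9655.8 km; running total=15220.4 km
Leg 2 bearing: y=sinΔλ·cosφ2=0.68068308, x=cosφ1·sinφ2-sinφ1·cosφ2·cosΔλ=-0.73049629; θ=atan2(y, x)=137.0216° ≈ 137.0°
Leg 3: φ1=-0.5470560, φ2=-0.1305087, Δφ=0.4165473, Δλ=-0.0299254 rad; a=sin²(Δφ/2)+cosφ1·cosφ2·sin²(Δλ/2)=0.0429438762; c=2·atan2(√a, √(1-a))=0.417483326; dist=6371·c=2659.786 ≈ 2659.8 km; running total=17880.2 km
Leg 3 bearing: y=sinΔλ·cosφ2=-0.02966650, x=cosφ1·sinφ2-sinφ1·cosφ2·cosΔλ=0.40437445; θ=atan2(y, x)=-4.1959° <0 so +360° → 355.8041° ≈ 355.8°
Leg 4: φ1=-0.1305087, φ2=-1.0533987, Δφ=-0.9228900, Δλ=-2.2310491 rad; a=sin²(Δφ/2)+cosφ1·cosφ2·sin²(Δλ/2)=0.5938371055; c=2·atan2(√a, √(1-a))=1.759590073; dist=6371·c=11210.348 ≈ 11210.3 km; running total=29090.5 km
Leg 4 bearing: y=sinΔλ·cosφ2=-0.39066932, x=cosφ1·sinφ2-sinφ1·cosφ2·cosΔλ=-0.90119691; θ=atan2(y, x)=-156.5632° <0 so +360° → 203.4368° ≈ 203.4°
Leg 5: φ1=-1.0533987, φ2=-0.0494591, Δφ=1.0039396, Δλ=0.1509675 rad; a=sin²(Δφ/2)+cosφ1·cosφ2·sin²(Δλ/2)=0.2343179101; c=2·atan2(√a, √(1-a))=1.010586244; dist=6371·c=6438.445 ≈ 6438.4 km; running total=35528.9 km
Leg 5 bearing: y=sinΔλ·cosφ2=0.15021078, x=cosφ1·sinφ2-sinφ1·cosφ2·cosΔλ=0.83371988; θ=atan2(y, x)=10.2134° ≈ 10.2°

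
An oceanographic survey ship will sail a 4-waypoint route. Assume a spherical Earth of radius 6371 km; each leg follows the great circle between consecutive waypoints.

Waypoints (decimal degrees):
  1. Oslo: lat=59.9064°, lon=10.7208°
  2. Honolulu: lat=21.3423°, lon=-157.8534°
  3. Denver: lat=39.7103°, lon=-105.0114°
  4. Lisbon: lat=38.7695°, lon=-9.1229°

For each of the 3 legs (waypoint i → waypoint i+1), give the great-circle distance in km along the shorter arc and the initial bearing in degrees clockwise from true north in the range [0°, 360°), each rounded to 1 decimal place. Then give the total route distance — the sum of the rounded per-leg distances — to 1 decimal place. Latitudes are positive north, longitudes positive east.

Leg 1: φ1=1.0455639, φ2=0.3724934, Δφ=-0.6730705, Δλ=-2.9421748 rad; a=sin²(Δφ/2)+cosφ1·cosφ2·sin²(Δλ/2)=0.5714451367; c=2·atan2(√a, √(1-a))=1.714177370; dist=6371·c=10921.024 ≈ 10921.0 km; running total=10921.0 km
Leg 1 bearing: y=sinΔλ·cosφ2=-0.18451367, x=cosφ1·sinφ2-sinφ1·cosφ2·cosΔλ=0.97238731; θ=atan2(y, x)=-10.7443° <0 so +360° → 349.2557° ≈ 349.3°
Leg 2: φ1=0.3724934, φ2=0.6930755, Δφ=0.3205821, Δλ=0.9222669 rad; a=sin²(Δφ/2)+cosφ1·cosφ2·sin²(Δλ/2)=0.1673413295; c=2·atan2(√a, √(1-a))=0.842877519; dist=6371·c=5369.973 ≈ 5370.0 km; running total=16291.0 km
Leg 2 bearing: y=sinΔλ·cosφ2=0.61309907, x=cosφ1·sinφ2-sinφ1·cosφ2·cosΔλ=0.42598400; θ=atan2(y, x)=55.2083° ≈ 55.2°
Leg 3: φ1=0.6930755, φ2=0.6766554, Δφ=-0.0164201, Δλ=1.6735700 rad; a=sin²(Δφ/2)+cosφ1·cosφ2·sin²(Δλ/2)=0.3307291090; c=2·atan2(√a, √(1-a))=1.225429589; dist=6371·c=7807.212 ≈ 7807.2 km; running total=24098.2 km
Leg 3 bearing: y=sinΔλ·cosφ2=0.77555742, x=cosφ1·sinφ2-sinφ1·cosφ2·cosΔλ=0.53282281; θ=atan2(y, x)=55.5102° ≈ 55.5°

Leg 1: dist=10921.0 km, bearing=349.3°
Leg 2: dist=5370.0 km, bearing=55.2°
Leg 3: dist=7807.2 km, bearing=55.5°
Total: 24098.2 km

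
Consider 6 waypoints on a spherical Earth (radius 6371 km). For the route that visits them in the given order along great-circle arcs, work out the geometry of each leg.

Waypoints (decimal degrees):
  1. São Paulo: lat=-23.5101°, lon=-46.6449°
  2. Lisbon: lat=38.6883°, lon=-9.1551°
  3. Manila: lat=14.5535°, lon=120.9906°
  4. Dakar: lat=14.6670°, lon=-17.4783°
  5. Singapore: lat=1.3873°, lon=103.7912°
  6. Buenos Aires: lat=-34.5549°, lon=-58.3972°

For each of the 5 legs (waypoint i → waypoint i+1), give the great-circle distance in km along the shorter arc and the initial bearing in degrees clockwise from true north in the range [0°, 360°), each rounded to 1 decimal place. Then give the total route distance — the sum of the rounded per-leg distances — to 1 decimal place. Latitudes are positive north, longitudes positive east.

Leg 1: φ1=-0.4103287, φ2=0.6752382, Δφ=1.0855669, Δλ=0.6543204 rad; a=sin²(Δφ/2)+cosφ1·cosφ2·sin²(Δλ/2)=0.3407106436; c=2·atan2(√a, √(1-a))=1.246566630; dist=6371·c=7941.876 ≈ 7941.9 km; running total=7941.9 km
Leg 1 bearing: y=sinΔλ·cosφ2=0.47506339, x=cosφ1·sinφ2-sinφ1·cosφ2·cosΔλ=0.82025751; θ=atan2(y, x)=30.0779° ≈ 30.1°
Leg 2: φ1=0.6752382, φ2=0.2540065, Δφ=-0.4212317, Δλ=2.2714710 rad; a=sin²(Δφ/2)+cosφ1·cosφ2·sin²(Δλ/2)=0.6650154836; c=2·atan2(√a, √(1-a))=1.907132707; dist=6371·c=12150.342 ≈ 12150.3 km; running total=20092.2 km
Leg 2 bearing: y=sinΔλ·cosφ2=0.73988018, x=cosφ1·sinφ2-sinφ1·cosφ2·cosΔλ=0.58622255; θ=atan2(y, x)=51.6095° ≈ 51.6°
Leg 3: φ1=0.2540065, φ2=0.2559874, Δφ=0.0019809, Δλ=-2.4167382 rad; a=sin²(Δφ/2)+cosφ1·cosφ2·sin²(Δλ/2)=0.8186697795; c=2·atan2(√a, √(1-a))=2.261837138; dist=6371·c=14410.164 ≈ 14410.2 km; running total=34502.4 km
Leg 3 bearing: y=sinΔλ·cosφ2=-0.64142093, x=cosφ1·sinφ2-sinφ1·cosφ2·cosΔλ=0.42705676; θ=atan2(y, x)=-56.3444° <0 so +360° → 303.6556° ≈ 303.7°
Leg 4: φ1=0.2559874, φ2=0.0242130, Δφ=-0.2317745, Δλ=2.1165521 rad; a=sin²(Δφ/2)+cosφ1·cosφ2·sin²(Δλ/2)=0.7479362506; c=2·atan2(√a, √(1-a))=2.089635599; dist=6371·c=13313.068 ≈ 13313.1 km; running total=47815.5 km
Leg 4 bearing: y=sinΔλ·cosφ2=0.85448472, x=cosφ1·sinφ2-sinφ1·cosφ2·cosΔλ=0.15481060; θ=atan2(y, x)=79.7309° ≈ 79.7°
Leg 5: φ1=0.0242130, φ2=-0.6030968, Δφ=-0.6273097, Δλ=-2.8307216 rad; a=sin²(Δφ/2)+cosφ1·cosφ2·sin²(Δλ/2)=0.8988044900; c=2·atan2(√a, √(1-a))=2.494117032; dist=6371·c=15890.020 ≈ 15890.0 km; running total=63705.5 km
Leg 5 bearing: y=sinΔλ·cosφ2=-0.25192424, x=cosφ1·sinφ2-sinφ1·cosφ2·cosΔλ=-0.54804570; θ=atan2(y, x)=-155.3128° <0 so +360° → 204.6872° ≈ 204.7°

Leg 1: dist=7941.9 km, bearing=30.1°
Leg 2: dist=12150.3 km, bearing=51.6°
Leg 3: dist=14410.2 km, bearing=303.7°
Leg 4: dist=13313.1 km, bearing=79.7°
Leg 5: dist=15890.0 km, bearing=204.7°
Total: 63705.5 km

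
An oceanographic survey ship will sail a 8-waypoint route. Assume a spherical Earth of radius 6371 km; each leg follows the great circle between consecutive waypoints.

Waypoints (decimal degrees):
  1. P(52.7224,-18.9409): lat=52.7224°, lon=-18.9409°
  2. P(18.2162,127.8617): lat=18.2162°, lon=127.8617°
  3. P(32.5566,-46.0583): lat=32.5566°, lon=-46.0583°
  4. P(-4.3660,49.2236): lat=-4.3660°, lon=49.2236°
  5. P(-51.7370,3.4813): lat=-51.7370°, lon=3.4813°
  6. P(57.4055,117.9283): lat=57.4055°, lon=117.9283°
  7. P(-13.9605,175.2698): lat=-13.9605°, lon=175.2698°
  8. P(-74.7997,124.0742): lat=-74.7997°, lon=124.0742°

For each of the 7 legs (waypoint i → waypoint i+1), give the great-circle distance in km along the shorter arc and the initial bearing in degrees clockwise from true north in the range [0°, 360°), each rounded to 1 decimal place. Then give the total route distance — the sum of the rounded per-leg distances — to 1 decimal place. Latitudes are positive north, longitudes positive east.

Leg 1: φ1=0.9201795, φ2=0.3179327, Δφ=-0.6022468, Δλ=2.5621887 rad; a=sin²(Δφ/2)+cosφ1·cosφ2·sin²(Δλ/2)=0.6163411283; c=2·atan2(√a, √(1-a))=1.805631059; dist=6371·c=11503.675 ≈ 11503.7 km; running total=11503.7 km
Leg 1 bearing: y=sinΔλ·cosφ2=0.52008531, x=cosφ1·sinφ2-sinφ1·cosφ2·cosΔλ=0.82180912; θ=atan2(y, x)=32.3278° ≈ 32.3°
Leg 2: φ1=0.3179327, φ2=0.5682199, Δφ=0.2502872, Δλ=-3.0354766 rad; a=sin²(Δφ/2)+cosφ1·cosφ2·sin²(Δλ/2)=0.8139468094; c=2·atan2(√a, √(1-a))=2.249640184; dist=6371·c=14332.458 ≈ 14332.5 km; running total=25836.2 km
Leg 2 bearing: y=sinΔλ·cosφ2=-0.08927321, x=cosφ1·sinφ2-sinφ1·cosφ2·cosΔλ=0.77316227; θ=atan2(y, x)=-6.5865° <0 so +360° → 353.4135° ≈ 353.4°
Leg 3: φ1=0.5682199, φ2=-0.0762011, Δφ=-0.6444209, Δλ=1.6629829 rad; a=sin²(Δφ/2)+cosφ1·cosφ2·sin²(Δλ/2)=0.5591659054; c=2·atan2(√a, √(1-a))=1.689406048; dist=6371·c=10763.206 ≈ 10763.2 km; running total=36599.4 km
Leg 3 bearing: y=sinΔλ·cosφ2=0.99286425, x=cosφ1·sinφ2-sinφ1·cosφ2·cosΔλ=-0.01477013; θ=atan2(y, x)=90.8523° ≈ 90.9°
Leg 4: φ1=-0.0762011, φ2=-0.9029810, Δφ=-0.8267799, Δλ=-0.7983537 rad; a=sin²(Δφ/2)+cosφ1·cosφ2·sin²(Δλ/2)=0.2546494798; c=2·atan2(√a, √(1-a))=1.057902191; dist=6371·c=6739.895 ≈ 6739.9 km; running total=43339.3 km
Leg 4 bearing: y=sinΔλ·cosφ2=-0.44352774, x=cosφ1·sinφ2-sinφ1·cosφ2·cosΔλ=-0.74999709; θ=atan2(y, x)=-149.4011° <0 so +360° → 210.5989° ≈ 210.6°
Leg 5: φ1=-0.9029810, φ2=1.0019150, Δφ=1.9048960, Δλ=1.9974770 rad; a=sin²(Δφ/2)+cosφ1·cosφ2·sin²(Δλ/2)=0.8997866905; c=2·atan2(√a, √(1-a))=2.497380850; dist=6371·c=15910.813 ≈ 15910.8 km; running total=59250.1 km
Leg 5 bearing: y=sinΔλ·cosφ2=0.49039339, x=cosφ1·sinφ2-sinφ1·cosφ2·cosΔλ=0.34669400; θ=atan2(y, x)=54.7408° ≈ 54.7°
Leg 6: φ1=1.0019150, φ2=-0.2436567, Δφ=-1.2455717, Δλ=1.0007980 rad; a=sin²(Δφ/2)+cosφ1·cosφ2·sin²(Δλ/2)=0.4605747008; c=2·atan2(√a, √(1-a))=1.491863791; dist=6371·c=9504.664 ≈ 9504.7 km; running total=68754.8 km
Leg 6 bearing: y=sinΔλ·cosφ2=0.81703400, x=cosφ1·sinφ2-sinφ1·cosφ2·cosΔλ=-0.57117250; θ=atan2(y, x)=124.9566° ≈ 125.0°
Leg 7: φ1=-0.2436567, φ2=-1.3055010, Δφ=-1.0618444, Δλ=-0.8935318 rad; a=sin²(Δφ/2)+cosφ1·cosφ2·sin²(Δλ/2)=0.3038664841; c=2·atan2(√a, √(1-a))=1.167701462; dist=6371·c=7439.426 ≈ 7439.4 km; running total=76194.2 km
Leg 7 bearing: y=sinΔλ·cosφ2=-0.20432530, x=cosφ1·sinφ2-sinφ1·cosφ2·cosΔλ=-0.89687109; θ=atan2(y, x)=-167.1659° <0 so +360° → 192.8341° ≈ 192.8°

Leg 1: dist=11503.7 km, bearing=32.3°
Leg 2: dist=14332.5 km, bearing=353.4°
Leg 3: dist=10763.2 km, bearing=90.9°
Leg 4: dist=6739.9 km, bearing=210.6°
Leg 5: dist=15910.8 km, bearing=54.7°
Leg 6: dist=9504.7 km, bearing=125.0°
Leg 7: dist=7439.4 km, bearing=192.8°
Total: 76194.2 km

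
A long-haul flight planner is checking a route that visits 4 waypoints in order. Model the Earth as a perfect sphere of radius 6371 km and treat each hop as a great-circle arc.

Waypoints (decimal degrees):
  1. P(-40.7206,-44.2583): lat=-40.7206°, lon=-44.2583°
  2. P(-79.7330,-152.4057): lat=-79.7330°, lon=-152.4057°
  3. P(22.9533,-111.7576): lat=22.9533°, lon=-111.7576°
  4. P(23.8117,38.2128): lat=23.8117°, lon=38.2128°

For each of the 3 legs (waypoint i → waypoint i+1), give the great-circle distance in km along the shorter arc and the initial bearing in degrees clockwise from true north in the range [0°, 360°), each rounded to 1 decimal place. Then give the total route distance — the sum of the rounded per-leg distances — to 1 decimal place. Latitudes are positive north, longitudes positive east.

Leg 1: φ1=-0.7107085, φ2=-1.3916034, Δφ=-0.6808948, Δλ=-1.8875282 rad; a=sin²(Δφ/2)+cosφ1·cosφ2·sin²(Δλ/2)=0.2000743733; c=2·atan2(√a, √(1-a))=0.927481138; dist=6371·c=5908.982 ≈ 5909.0 km; running total=5909.0 km
Leg 1 bearing: y=sinΔλ·cosφ2=-0.16936979, x=cosφ1·sinφ2-sinφ1·cosφ2·cosΔλ=-0.78197976; θ=atan2(y, x)=-167.7790° <0 so +360° → 192.2210° ≈ 192.2°
Leg 2: φ1=-1.3916034, φ2=0.4006107, Δφ=1.7922140, Δλ=0.7094432 rad; a=sin²(Δφ/2)+cosφ1·cosφ2·sin²(Δλ/2)=0.6296059243; c=2·atan2(√a, √(1-a))=1.833002397; dist=6371·c=11678.058 ≈ 11678.1 km; running total=17587.1 km
Leg 2 bearing: y=sinΔλ·cosφ2=0.59983461, x=cosφ1·sinφ2-sinφ1·cosφ2·cosΔλ=0.75697269; θ=atan2(y, x)=38.3937° ≈ 38.4°
Leg 3: φ1=0.4006107, φ2=0.4155926, Δφ=0.0149819, Δλ=2.6174773 rad; a=sin²(Δφ/2)+cosφ1·cosφ2·sin²(Δλ/2)=0.7859545052; c=2·atan2(√a, √(1-a))=2.179627461; dist=6371·c=13886.407 ≈ 13886.4 km; running total=31473.5 km
Leg 3 bearing: y=sinΔλ·cosφ2=0.45784788, x=cosφ1·sinφ2-sinφ1·cosφ2·cosΔλ=0.68065807; θ=atan2(y, x)=33.9269° ≈ 33.9°

Leg 1: dist=5909.0 km, bearing=192.2°
Leg 2: dist=11678.1 km, bearing=38.4°
Leg 3: dist=13886.4 km, bearing=33.9°
Total: 31473.5 km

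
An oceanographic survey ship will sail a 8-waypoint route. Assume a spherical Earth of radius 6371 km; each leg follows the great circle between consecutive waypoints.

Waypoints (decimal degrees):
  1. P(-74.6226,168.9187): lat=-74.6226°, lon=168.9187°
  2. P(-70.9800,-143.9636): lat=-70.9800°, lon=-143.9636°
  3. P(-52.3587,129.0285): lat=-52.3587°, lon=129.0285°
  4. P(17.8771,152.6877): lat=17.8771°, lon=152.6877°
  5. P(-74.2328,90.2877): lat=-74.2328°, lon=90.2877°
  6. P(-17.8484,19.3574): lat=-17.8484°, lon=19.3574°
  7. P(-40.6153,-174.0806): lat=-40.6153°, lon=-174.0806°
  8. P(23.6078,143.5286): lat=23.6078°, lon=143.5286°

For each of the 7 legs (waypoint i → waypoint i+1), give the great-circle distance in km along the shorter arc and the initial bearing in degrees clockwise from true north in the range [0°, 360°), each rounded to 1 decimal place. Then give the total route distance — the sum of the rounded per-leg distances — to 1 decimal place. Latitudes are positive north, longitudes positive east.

Leg 1: dist=1554.8 km, bearing=98.8°
Leg 2: dist=4517.1 km, bearing=249.5°
Leg 3: dist=8137.7 km, bearing=23.5°
Leg 4: dist=11132.2 km, bearing=194.2°
Leg 5: dist=7527.8 km, bearing=283.5°
Leg 6: dist=13367.4 km, bearing=168.2°
Leg 7: dist=8377.8 km, bearing=320.3°
Total: 54614.8 km

Leg 1: φ1=-1.3024101, φ2=-1.2388347, Δφ=0.0635754, Δλ=-5.4608263 rad; a=sin²(Δφ/2)+cosφ1·cosφ2·sin²(Δλ/2)=0.0148159980; c=2·atan2(√a, √(1-a))=0.244047151; dist=6371·c=1554.824 ≈ 1554.8 km; running total=1554.8 km
Leg 1 bearing: y=sinΔλ·cosφ2=0.23880292, x=cosφ1·sinφ2-sinφ1·cosφ2·cosΔλ=-0.03686599; θ=atan2(y, x)=98.7759° ≈ 98.8°
Leg 2: φ1=-1.2388347, φ2=-0.9138317, Δφ=0.3250030, Δλ=4.7646110 rad; a=sin²(Δφ/2)+cosφ1·cosφ2·sin²(Δλ/2)=0.1204962061; c=2·atan2(√a, √(1-a))=0.709008820; dist=6371·c=4517.095 ≈ 4517.1 km; running total=6071.9 km
Leg 2 bearing: y=sinΔλ·cosφ2=-0.60988354, x=cosφ1·sinφ2-sinφ1·cosφ2·cosΔλ=-0.22792444; θ=atan2(y, x)=-110.4916° <0 so +360° → 249.5084° ≈ 249.5°
Leg 3: φ1=-0.9138317, φ2=0.3120143, Δφ=1.2258460, Δλ=0.4129309 rad; a=sin²(Δφ/2)+cosφ1·cosφ2·sin²(Δλ/2)=0.3553515770; c=2·atan2(√a, √(1-a))=1.277304135; dist=6371·c=8137.705 ≈ 8137.7 km; running total=14209.6 km
Leg 3 bearing: y=sinΔλ·cosφ2=0.38191995, x=cosφ1·sinφ2-sinφ1·cosφ2·cosΔλ=0.87774967; θ=atan2(y, x)=23.5145° ≈ 23.5°
Leg 4: φ1=0.3120143, φ2=-1.2956068, Δφ=-1.6076210, Δλ=-1.0890855 rad; a=sin²(Δφ/2)+cosφ1·cosφ2·sin²(Δλ/2)=0.5878065622; c=2·atan2(√a, √(1-a))=1.747324864; dist=6371·c=11132.207 ≈ 11132.2 km; running total=25341.8 km
Leg 4 bearing: y=sinΔλ·cosφ2=-0.24080753, x=cosφ1·sinφ2-sinφ1·cosφ2·cosΔλ=-0.95455317; θ=atan2(y, x)=-165.8413° <0 so +360° → 194.1587° ≈ 194.2°
Leg 5: φ1=-1.2956068, φ2=-0.3115133, Δφ=0.9840934, Δλ=-1.2379673 rad; a=sin²(Δφ/2)+cosφ1·cosφ2·sin²(Δλ/2)=0.3102634445; c=2·atan2(√a, √(1-a))=1.181569582; dist=6371·c=7527.780 ≈ 7527.8 km; running total=32869.6 km
Leg 5 bearing: y=sinΔλ·cosφ2=-0.89963389, x=cosφ1·sinφ2-sinφ1·cosφ2·cosΔλ=0.21600701; θ=atan2(y, x)=-76.4986° <0 so +360° → 283.5014° ≈ 283.5°
Leg 6: φ1=-0.3115133, φ2=-0.7088707, Δφ=-0.3973574, Δλ=-3.3761300 rad; a=sin²(Δφ/2)+cosφ1·cosφ2·sin²(Δλ/2)=0.7516281520; c=2·atan2(√a, √(1-a))=2.098159257; dist=6371·c=13367.373 ≈ 13367.4 km; running total=46237.0 km
Leg 6 bearing: y=sinΔλ·cosφ2=0.17640896, x=cosφ1·sinφ2-sinφ1·cosφ2·cosΔλ=-0.84593911; θ=atan2(y, x)=168.2206° ≈ 168.2°
Leg 7: φ1=-0.7088707, φ2=0.4120338, Δφ=1.1209046, Δλ=5.5433263 rad; a=sin²(Δφ/2)+cosφ1·cosφ2·sin²(Δλ/2)=0.3734892605; c=2·atan2(√a, √(1-a))=1.314994238; dist=6371·c=8377.828 ≈ 8377.8 km; running total=54614.8 km
Leg 7 bearing: y=sinΔλ·cosφ2=-0.61776016, x=cosφ1·sinφ2-sinφ1·cosφ2·cosΔλ=0.74454853; θ=atan2(y, x)=-39.6829° <0 so +360° → 320.3171° ≈ 320.3°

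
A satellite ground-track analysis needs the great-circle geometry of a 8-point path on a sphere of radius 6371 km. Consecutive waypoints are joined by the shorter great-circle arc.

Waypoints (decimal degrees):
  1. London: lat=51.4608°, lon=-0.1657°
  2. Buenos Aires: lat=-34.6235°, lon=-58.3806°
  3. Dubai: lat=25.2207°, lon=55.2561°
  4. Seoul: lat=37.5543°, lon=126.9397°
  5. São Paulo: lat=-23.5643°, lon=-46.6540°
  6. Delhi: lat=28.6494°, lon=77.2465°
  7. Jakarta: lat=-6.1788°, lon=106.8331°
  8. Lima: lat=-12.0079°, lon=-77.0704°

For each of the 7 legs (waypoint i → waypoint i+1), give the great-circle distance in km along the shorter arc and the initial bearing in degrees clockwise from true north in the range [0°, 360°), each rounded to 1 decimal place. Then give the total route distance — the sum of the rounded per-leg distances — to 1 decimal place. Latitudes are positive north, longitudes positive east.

Leg 1: dist=11124.1 km, bearing=225.3°
Leg 2: dist=13646.2 km, bearing=80.1°
Leg 3: dist=6780.7 km, bearing=59.4°
Leg 4: dist=18344.1 km, bearing=336.8°
Leg 5: dist=14434.9 km, bearing=71.5°
Leg 6: dist=5003.8 km, bearing=136.0°
Leg 7: dist=17947.3 km, bearing=167.9°
Total: 87281.1 km

Leg 1: φ1=0.8981604, φ2=-0.6042941, Δφ=-1.5024545, Δλ=-1.0160417 rad; a=sin²(Δφ/2)+cosφ1·cosφ2·sin²(Δλ/2)=0.5871795523; c=2·atan2(√a, √(1-a))=1.746051192; dist=6371·c=11124.092 ≈ 11124.1 km; running total=11124.1 km
Leg 1 bearing: y=sinΔλ·cosφ2=-0.69949233, x=cosφ1·sinφ2-sinφ1·cosφ2·cosΔλ=-0.69304357; θ=atan2(y, x)=-134.7347° <0 so +360° → 225.2653° ≈ 225.3°
Leg 2: φ1=-0.6042941, φ2=0.4401843, Δφ=1.0444783, Δλ=1.9833346 rad; a=sin²(Δφ/2)+cosφ1·cosφ2·sin²(Δλ/2)=0.7702928773; c=2·atan2(√a, √(1-a))=2.141929539; dist=6371·c=13646.233 ≈ 13646.2 km; running total=24770.3 km
Leg 2 bearing: y=sinΔλ·cosφ2=0.82877661, x=cosφ1·sinφ2-sinφ1·cosφ2·cosΔλ=0.14455578; θ=atan2(y, x)=80.1060° ≈ 80.1°
Leg 3: φ1=0.4401843, φ2=0.6554462, Δφ=0.2152619, Δλ=1.2511148 rad; a=sin²(Δφ/2)+cosφ1·cosφ2·sin²(Δλ/2)=0.2574457227; c=2·atan2(√a, √(1-a))=1.064309024; dist=6371·c=6780.713 ≈ 6780.7 km; running total=31551.0 km
Leg 3 bearing: y=sinΔλ·cosφ2=0.75261050, x=cosφ1·sinφ2-sinφ1·cosφ2·cosΔλ=0.44524951; θ=atan2(y, x)=59.3912° ≈ 59.4°
Leg 4: φ1=0.6554462, φ2=-0.4112746, Δφ=-1.0667208, Δλ=-3.0297816 rad; a=sin²(Δφ/2)+cosφ1·cosφ2·sin²(Δλ/2)=0.9829001850; c=2·atan2(√a, √(1-a))=2.879308977; dist=6371·c=18344.077 ≈ 18344.1 km; running total=49895.1 km
Leg 4 bearing: y=sinΔλ·cosφ2=-0.10227392, x=cosφ1·sinφ2-sinφ1·cosφ2·cosΔλ=0.23826391; θ=atan2(y, x)=-23.2313° <0 so +360° → 336.7687° ≈ 336.8°
Leg 5: φ1=-0.4112746, φ2=0.5000264, Δφ=0.9113010, Δλ=2.1624717 rad; a=sin²(Δφ/2)+cosφ1·cosφ2·sin²(Δλ/2)=0.8201620329; c=2·atan2(√a, √(1-a))=2.265716421; dist=6371·c=14434.879 ≈ 14434.9 km; running total=64330.0 km
Leg 5 bearing: y=sinΔλ·cosφ2=0.72838955, x=cosφ1·sinφ2-sinφ1·cosφ2·cosΔλ=0.24379040; θ=atan2(y, x)=71.4947° ≈ 71.5°
Leg 6: φ1=0.5000264, φ2=-0.1078404, Δφ=-0.6078668, Δλ=0.5163836 rad; a=sin²(Δφ/2)+cosφ1·cosφ2·sin²(Δλ/2)=0.1464465188; c=2·atan2(√a, √(1-a))=0.785397907; dist=6371·c=5003.770 ≈ 5003.8 km; running total=69333.8 km
Leg 6 bearing: y=sinΔλ·cosφ2=0.49087030, x=cosφ1·sinφ2-sinφ1·cosφ2·cosΔλ=-0.50896571; θ=atan2(y, x)=136.0368° ≈ 136.0°
Leg 7: φ1=-0.1078404, φ2=-0.2095774, Δφ=-0.1017370, Δλ=-3.2097216 rad; a=sin²(Δφ/2)+cosφ1·cosφ2·sin²(Δλ/2)=0.9738942965; c=2·atan2(√a, √(1-a))=2.817024696; dist=6371·c=17947.264 ≈ 17947.3 km; running total=87281.1 km
Leg 7 bearing: y=sinΔλ·cosφ2=0.06658665, x=cosφ1·sinφ2-sinφ1·cosφ2·cosΔλ=-0.31187017; θ=atan2(y, x)=167.9479° ≈ 167.9°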